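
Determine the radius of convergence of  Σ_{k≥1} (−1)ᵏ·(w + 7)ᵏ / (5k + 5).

R = 1

The ratio of consecutive coefficients is (5k + 5)/(5(k+1) + 5) → 1.
Convergence for |w + 7| < 1, so R = 1.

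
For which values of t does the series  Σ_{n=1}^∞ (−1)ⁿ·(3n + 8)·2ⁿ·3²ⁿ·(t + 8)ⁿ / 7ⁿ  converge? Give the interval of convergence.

(-151/18, -137/18)

By the ratio test, |a_{n+1}/a_n| = [(3(n+1) + 8)/(3n + 8)] · 2·9/7 → 18/7.
Hence the series converges for |t + 8| < 1/(18/7) = 7/18, so the radius of convergence is 7/18.
At t = -137/18: the terms have absolute value of order n, which does not tend to 0, so the series diverges by the divergence test.
Check t = -151/18: the terms have absolute value of order n, which does not tend to 0, so the series diverges by the divergence test.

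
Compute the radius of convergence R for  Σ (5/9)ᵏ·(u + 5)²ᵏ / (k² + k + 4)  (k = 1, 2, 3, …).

R = 3√5/5

The ratio of consecutive coefficients is [(k² + k + 4)/((k+1)² + (k+1) + 4)] · 5/9 → 5/9.
Successive powers of (u + 5) differ by 2, so the series converges when |u + 5|² · 5/9 < 1, i.e. |u + 5| < √(9/5). So R = 3√5/5.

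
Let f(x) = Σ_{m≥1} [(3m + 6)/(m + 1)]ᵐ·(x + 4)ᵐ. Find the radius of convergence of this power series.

Root test: |a_m|^(1/m) = (3m + 6)/(m + 1) → 3.
Hence the series converges for |x + 4| < 1/(3) = 1/3, so the radius of convergence is 1/3.

R = 1/3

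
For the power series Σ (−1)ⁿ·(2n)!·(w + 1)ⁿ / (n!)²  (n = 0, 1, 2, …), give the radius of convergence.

By the ratio test, |a_{n+1}/a_n| = (2n+1)·(2n+2)/(n+1)² → 4.
Convergence for |w + 1| · 4 < 1, i.e. |w + 1| < 1/4. So R = 1/4.

R = 1/4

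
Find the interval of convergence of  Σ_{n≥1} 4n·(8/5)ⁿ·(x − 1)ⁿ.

(3/8, 13/8)

Apply the ratio test: |a_{n+1}| / |a_n| = [4(n+1)/4n] · 8/5, which tends to 8/5 as n → ∞.
Thus R = 1/(8/5) = 5/8.
Endpoint x = 13/8: the terms do not tend to 0, so the series diverges.
At x = 3/8: the terms do not tend to 0, so the series diverges.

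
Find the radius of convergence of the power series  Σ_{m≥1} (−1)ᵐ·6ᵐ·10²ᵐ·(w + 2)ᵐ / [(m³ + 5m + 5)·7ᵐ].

Ratio test: |a_{m+1}/a_m| = [(m³ + 5m + 5)/((m+1)³ + 5(m+1) + 5)] · 6·100/7 → 600/7 as m → ∞.
Hence the series converges for |w + 2| < 1/(600/7) = 7/600, so the radius of convergence is 7/600.

R = 7/600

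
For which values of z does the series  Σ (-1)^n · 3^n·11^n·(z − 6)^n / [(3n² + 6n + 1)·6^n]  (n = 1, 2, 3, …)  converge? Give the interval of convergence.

[64/11, 68/11]

Apply the ratio test: |a_{n+1}| / |a_n| = [(3n² + 6n + 1)/(3(n+1)² + 6(n+1) + 1)] · 3·11/6, which tends to 11/2 as n → ∞.
Hence the series converges for |z − 6| < 1/(11/2) = 2/11, so the radius of convergence is 2/11.
When z = 68/11, the terms are on the order of 1/n², so the series converges absolutely by comparison with the p-series (p = 2 > 1).
At z = 64/11: absolute convergence follows by limit comparison with Σ 1/n².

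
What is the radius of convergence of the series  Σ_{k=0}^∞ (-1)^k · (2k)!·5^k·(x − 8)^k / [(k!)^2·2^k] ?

Apply the ratio test: |a_{k+1}| / |a_k| = (2k+1)·(2k+2)/(k+1)² · 5/2, which tends to 10 as k → ∞.
The series converges when 10 · |x − 8| < 1, giving R = 1/10.

R = 1/10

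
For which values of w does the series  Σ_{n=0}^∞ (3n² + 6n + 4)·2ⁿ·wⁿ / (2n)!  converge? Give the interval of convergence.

(−∞, ∞)

Ratio test: |a_{n+1}/a_n| = (3(n+1)² + 6(n+1) + 4)/(3n² + 6n + 4) · 2 · 1/[(2n+1)·(2n+2)] → 0 as n → ∞.
The limit is 0, so the series converges for all w; R = ∞.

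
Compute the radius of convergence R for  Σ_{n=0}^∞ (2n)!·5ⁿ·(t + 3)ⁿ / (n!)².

R = 1/20

By the ratio test, |a_{n+1}/a_n| = (2n+1)·(2n+2)/(n+1)² · 5 → 20.
The series converges when 20 · |t + 3| < 1, giving R = 1/20.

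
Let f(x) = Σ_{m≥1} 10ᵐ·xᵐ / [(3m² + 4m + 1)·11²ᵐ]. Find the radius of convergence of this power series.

The ratio of consecutive coefficients is [(3m² + 4m + 1)/(3(m+1)² + 4(m+1) + 1)] · 10/121 → 10/121.
Thus R = 1/(10/121) = 121/10.

R = 121/10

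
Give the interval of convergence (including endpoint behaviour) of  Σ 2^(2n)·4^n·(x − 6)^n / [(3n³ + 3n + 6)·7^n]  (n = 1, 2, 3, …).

[89/16, 103/16]

Apply the ratio test: |a_{n+1}| / |a_n| = [(3n³ + 3n + 6)/(3(n+1)³ + 3(n+1) + 6)] · 4·4/7, which tends to 16/7 as n → ∞.
The series converges when 16/7 · |x − 6| < 1, giving R = 7/16.
When x = 103/16, the series is dominated by a constant times Σ 1/n³, which converges (p = 3 > 1).
At x = 89/16: absolute convergence follows by limit comparison with Σ 1/n³.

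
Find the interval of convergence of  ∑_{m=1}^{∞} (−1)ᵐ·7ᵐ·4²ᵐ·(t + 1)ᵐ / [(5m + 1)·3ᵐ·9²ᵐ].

(-355/112, 131/112]

Ratio test: |a_{m+1}/a_m| = [(5m + 1)/(5(m+1) + 1)] · 7·16/(3·81) → 112/243 as m → ∞.
Convergence for |t + 1| · 112/243 < 1, i.e. |t + 1| < 243/112. So R = 243/112.
Check t = 131/112: convergence follows from the alternating series test (terms decrease monotonically to 0).
Check t = -355/112: comparison with the harmonic series Σ 1/m shows the series diverges.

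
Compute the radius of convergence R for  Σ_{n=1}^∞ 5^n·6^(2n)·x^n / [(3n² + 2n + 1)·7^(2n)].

By the ratio test, |a_{n+1}/a_n| = [(3n² + 2n + 1)/(3(n+1)² + 2(n+1) + 1)] · 5·36/49 → 180/49.
Convergence for |x| · 180/49 < 1, i.e. |x| < 49/180. So R = 49/180.

R = 49/180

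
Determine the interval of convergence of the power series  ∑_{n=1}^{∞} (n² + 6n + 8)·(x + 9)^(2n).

(-10, -8)

Apply the ratio test: |a_{n+1}| / |a_n| = ((n+1)² + 6(n+1) + 8)/(n² + 6n + 8), which tends to 1 as n → ∞.
Writing y = (x + 9)², the series in y has radius 1, so |x + 9| < √(1) = 1 and R = 1.
When x = -8, the terms have absolute value of order n², which does not tend to 0, so the series diverges by the divergence test.
Endpoint x = -10: the terms do not tend to 0, so the series diverges.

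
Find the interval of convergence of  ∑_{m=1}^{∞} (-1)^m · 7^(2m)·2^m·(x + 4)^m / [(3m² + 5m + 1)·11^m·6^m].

[-229/49, -163/49]

The ratio of consecutive coefficients is [(3m² + 5m + 1)/(3(m+1)² + 5(m+1) + 1)] · 49·2/(11·6) → 49/33.
The series converges when 49/33 · |x + 4| < 1, giving R = 33/49.
At x = -163/49: the series is dominated by a constant times Σ 1/m², which converges (p = 2 > 1).
Check x = -229/49: the terms are on the order of 1/m², so the series converges absolutely by comparison with the p-series (p = 2 > 1).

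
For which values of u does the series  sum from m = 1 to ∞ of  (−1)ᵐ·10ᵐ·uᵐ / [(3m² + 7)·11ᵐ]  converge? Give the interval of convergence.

[-11/10, 11/10]

By the ratio test, |a_{m+1}/a_m| = [(3m² + 7)/(3(m+1)² + 7)] · 10/11 → 10/11.
Hence the series converges for |u| < 1/(10/11) = 11/10, so the radius of convergence is 11/10.
At u = 11/10: the series is dominated by a constant times Σ 1/m², which converges (p = 2 > 1).
When u = -11/10, the series is dominated by a constant times Σ 1/m², which converges (p = 2 > 1).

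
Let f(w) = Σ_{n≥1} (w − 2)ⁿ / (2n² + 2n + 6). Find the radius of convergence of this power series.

R = 1

Apply the ratio test: |a_{n+1}| / |a_n| = (2n² + 2n + 6)/(2(n+1)² + 2(n+1) + 6), which tends to 1 as n → ∞.
Convergence for |w − 2| < 1, so R = 1.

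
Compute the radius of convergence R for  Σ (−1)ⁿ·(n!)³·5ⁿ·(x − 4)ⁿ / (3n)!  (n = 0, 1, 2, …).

Ratio test: |a_{n+1}/a_n| = (n+1)³/[(3n+1)·(3n+2)·(3n+3)] · 5 → 5/27 as n → ∞.
Thus R = 1/(5/27) = 27/5.

R = 27/5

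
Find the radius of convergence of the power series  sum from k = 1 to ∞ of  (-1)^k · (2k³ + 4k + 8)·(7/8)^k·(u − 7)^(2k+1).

R = 2√14/7

Ratio test: |a_{k+1}/a_k| = [(2(k+1)³ + 4(k+1) + 8)/(2k³ + 4k + 8)] · 7/8 → 7/8 as k → ∞.
Successive powers of (u − 7) differ by 2, so the series converges when |u − 7|² · 7/8 < 1, i.e. |u − 7| < √(8/7). So R = 2√14/7.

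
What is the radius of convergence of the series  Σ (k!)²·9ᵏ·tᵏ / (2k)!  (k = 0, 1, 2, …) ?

R = 4/9

Ratio test: |a_{k+1}/a_k| = (k+1)²/[(2k+1)·(2k+2)] · 9 → 9/4 as k → ∞.
Convergence for |t| · 9/4 < 1, i.e. |t| < 4/9. So R = 4/9.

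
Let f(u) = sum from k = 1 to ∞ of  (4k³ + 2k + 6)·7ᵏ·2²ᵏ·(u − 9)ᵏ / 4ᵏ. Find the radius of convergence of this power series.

R = 1/7

By the ratio test, |a_{k+1}/a_k| = [(4(k+1)³ + 2(k+1) + 6)/(4k³ + 2k + 6)] · 7·4/4 → 7.
The series converges when 7 · |u − 9| < 1, giving R = 1/7.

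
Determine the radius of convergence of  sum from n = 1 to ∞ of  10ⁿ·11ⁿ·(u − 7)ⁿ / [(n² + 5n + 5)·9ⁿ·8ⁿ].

By the ratio test, |a_{n+1}/a_n| = [(n² + 5n + 5)/((n+1)² + 5(n+1) + 5)] · 10·11/(9·8) → 55/36.
Thus R = 1/(55/36) = 36/55.

R = 36/55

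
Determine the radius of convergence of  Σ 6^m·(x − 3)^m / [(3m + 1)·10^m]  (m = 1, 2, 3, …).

Apply the ratio test: |a_{m+1}| / |a_m| = [(3m + 1)/(3(m+1) + 1)] · 6/10, which tends to 3/5 as m → ∞.
Hence the series converges for |x − 3| < 1/(3/5) = 5/3, so the radius of convergence is 5/3.

R = 5/3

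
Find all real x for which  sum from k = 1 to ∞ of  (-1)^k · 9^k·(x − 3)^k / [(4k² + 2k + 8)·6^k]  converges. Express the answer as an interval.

[7/3, 11/3]

The ratio of consecutive coefficients is [(4k² + 2k + 8)/(4(k+1)² + 2(k+1) + 8)] · 9/6 → 3/2.
Hence the series converges for |x − 3| < 1/(3/2) = 2/3, so the radius of convergence is 2/3.
At x = 11/3: the series is dominated by a constant times Σ 1/k², which converges (p = 2 > 1).
Check x = 7/3: the series is dominated by a constant times Σ 1/k², which converges (p = 2 > 1).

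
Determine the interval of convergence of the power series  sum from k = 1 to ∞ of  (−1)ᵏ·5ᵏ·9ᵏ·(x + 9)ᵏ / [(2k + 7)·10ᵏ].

(-83/9, -79/9]

Ratio test: |a_{k+1}/a_k| = [(2k + 7)/(2(k+1) + 7)] · 5·9/10 → 9/2 as k → ∞.
Thus R = 1/(9/2) = 2/9.
Check x = -79/9: an alternating series whose terms decrease to 0 in absolute value, so it converges by the Leibniz criterion.
Check x = -83/9: the terms behave like c/k; limit comparison with the harmonic series gives divergence.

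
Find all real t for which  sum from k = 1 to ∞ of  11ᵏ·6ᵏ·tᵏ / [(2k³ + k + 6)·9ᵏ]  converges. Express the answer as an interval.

[-3/22, 3/22]

The ratio of consecutive coefficients is [(2k³ + k + 6)/(2(k+1)³ + (k+1) + 6)] · 11·6/9 → 22/3.
Hence the series converges for |t| < 1/(22/3) = 3/22, so the radius of convergence is 3/22.
Check t = 3/22: the series is dominated by a constant times Σ 1/k³, which converges (p = 3 > 1).
At t = -3/22: absolute convergence follows by limit comparison with Σ 1/k³.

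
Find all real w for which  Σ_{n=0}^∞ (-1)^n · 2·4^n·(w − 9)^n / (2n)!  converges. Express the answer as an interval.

(−∞, ∞)

Ratio test: |a_{n+1}/a_n| = 2/2 · 4 · 1/[(2n+1)·(2n+2)] → 0 as n → ∞.
The limit is 0, so the series converges for all w; R = ∞.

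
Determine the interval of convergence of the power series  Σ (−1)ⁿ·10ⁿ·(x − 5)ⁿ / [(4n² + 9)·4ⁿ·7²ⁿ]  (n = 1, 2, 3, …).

By the ratio test, |a_{n+1}/a_n| = [(4n² + 9)/(4(n+1)² + 9)] · 10/(4·49) → 5/98.
Convergence for |x − 5| · 5/98 < 1, i.e. |x − 5| < 98/5. So R = 98/5.
At x = 123/5: absolute convergence follows by limit comparison with Σ 1/n².
Endpoint x = -73/5: absolute convergence follows by limit comparison with Σ 1/n².

[-73/5, 123/5]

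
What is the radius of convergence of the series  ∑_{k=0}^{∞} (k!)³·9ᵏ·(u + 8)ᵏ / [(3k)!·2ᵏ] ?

R = 6

Apply the ratio test: |a_{k+1}| / |a_k| = (k+1)³/[(3k+1)·(3k+2)·(3k+3)] · 9/2, which tends to 1/6 as k → ∞.
The series converges when 1/6 · |u + 8| < 1, giving R = 6.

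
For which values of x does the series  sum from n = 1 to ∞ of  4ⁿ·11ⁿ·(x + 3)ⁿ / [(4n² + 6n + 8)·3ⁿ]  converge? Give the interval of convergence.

Apply the ratio test: |a_{n+1}| / |a_n| = [(4n² + 6n + 8)/(4(n+1)² + 6(n+1) + 8)] · 4·11/3, which tends to 44/3 as n → ∞.
The series converges when 44/3 · |x + 3| < 1, giving R = 3/44.
Check x = -129/44: the series is dominated by a constant times Σ 1/n², which converges (p = 2 > 1).
When x = -135/44, absolute convergence follows by limit comparison with Σ 1/n².

[-135/44, -129/44]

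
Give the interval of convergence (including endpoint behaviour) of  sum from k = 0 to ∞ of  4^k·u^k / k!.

(−∞, ∞)

The ratio of consecutive coefficients is 4 · 1/(k+1) → 0.
The ratio tends to 0 regardless of u, hence R = ∞.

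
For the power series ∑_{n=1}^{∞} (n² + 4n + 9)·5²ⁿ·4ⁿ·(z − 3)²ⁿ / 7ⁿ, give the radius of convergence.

R = √7/10

By the ratio test, |a_{n+1}/a_n| = [((n+1)² + 4(n+1) + 9)/(n² + 4n + 9)] · 25·4/7 → 100/7.
Writing y = (z − 3)², the series in y has radius 7/100, so |z − 3| < √(7/100) and R = √7/10.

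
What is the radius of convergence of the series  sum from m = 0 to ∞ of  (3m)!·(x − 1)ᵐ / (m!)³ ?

R = 1/27

Ratio test: |a_{m+1}/a_m| = (3m+1)·(3m+2)·(3m+3)/(m+1)³ → 27 as m → ∞.
Convergence for |x − 1| · 27 < 1, i.e. |x − 1| < 1/27. So R = 1/27.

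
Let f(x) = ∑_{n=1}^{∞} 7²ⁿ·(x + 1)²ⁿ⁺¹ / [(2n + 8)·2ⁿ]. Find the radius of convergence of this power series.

R = √2/7

Ratio test: |a_{n+1}/a_n| = [(2n + 8)/(2(n+1) + 8)] · 49/2 → 49/2 as n → ∞.
Since the exponent of (x + 1) increases by 2 each term, convergence requires |x + 1|² < 2/49, hence R = √2/7.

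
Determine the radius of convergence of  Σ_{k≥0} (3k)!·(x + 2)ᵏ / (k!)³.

R = 1/27

By the ratio test, |a_{k+1}/a_k| = (3k+1)·(3k+2)·(3k+3)/(k+1)³ → 27.
The series converges when 27 · |x + 2| < 1, giving R = 1/27.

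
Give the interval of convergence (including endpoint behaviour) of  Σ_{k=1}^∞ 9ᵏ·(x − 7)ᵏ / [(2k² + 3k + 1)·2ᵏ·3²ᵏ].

[5, 9]

Apply the ratio test: |a_{k+1}| / |a_k| = [(2k² + 3k + 1)/(2(k+1)² + 3(k+1) + 1)] · 9/(2·9), which tends to 1/2 as k → ∞.
Convergence for |x − 7| · 1/2 < 1, i.e. |x − 7| < 2. So R = 2.
Check x = 9: the terms are on the order of 1/k², so the series converges absolutely by comparison with the p-series (p = 2 > 1).
Check x = 5: the terms are on the order of 1/k², so the series converges absolutely by comparison with the p-series (p = 2 > 1).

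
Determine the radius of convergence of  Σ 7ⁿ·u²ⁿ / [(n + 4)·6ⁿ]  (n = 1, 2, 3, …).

Ratio test: |a_{n+1}/a_n| = [(n + 4)/((n+1) + 4)] · 7/6 → 7/6 as n → ∞.
Since the exponent of u increases by 2 each term, convergence requires |u|² < 6/7, hence R = √42/7.

R = √42/7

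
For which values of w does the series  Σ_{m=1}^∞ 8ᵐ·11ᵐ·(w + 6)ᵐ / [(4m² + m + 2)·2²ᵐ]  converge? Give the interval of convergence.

Ratio test: |a_{m+1}/a_m| = [(4m² + m + 2)/(4(m+1)² + (m+1) + 2)] · 8·11/4 → 22 as m → ∞.
Hence the series converges for |w + 6| < 1/(22) = 1/22, so the radius of convergence is 1/22.
When w = -131/22, the terms are on the order of 1/m², so the series converges absolutely by comparison with the p-series (p = 2 > 1).
At w = -133/22: absolute convergence follows by limit comparison with Σ 1/m².

[-133/22, -131/22]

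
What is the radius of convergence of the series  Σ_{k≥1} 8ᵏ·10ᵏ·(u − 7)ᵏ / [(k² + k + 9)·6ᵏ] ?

R = 3/40

Apply the ratio test: |a_{k+1}| / |a_k| = [(k² + k + 9)/((k+1)² + (k+1) + 9)] · 8·10/6, which tends to 40/3 as k → ∞.
Thus R = 1/(40/3) = 3/40.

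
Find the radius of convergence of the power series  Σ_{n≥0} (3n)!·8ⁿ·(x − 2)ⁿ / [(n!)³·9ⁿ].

R = 1/24

Apply the ratio test: |a_{n+1}| / |a_n| = (3n+1)·(3n+2)·(3n+3)/(n+1)³ · 8/9, which tends to 24 as n → ∞.
Thus R = 1/(24) = 1/24.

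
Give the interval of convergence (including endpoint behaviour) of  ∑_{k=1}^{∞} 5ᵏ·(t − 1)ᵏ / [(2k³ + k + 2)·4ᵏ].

The ratio of consecutive coefficients is [(2k³ + k + 2)/(2(k+1)³ + (k+1) + 2)] · 5/4 → 5/4.
Convergence for |t − 1| · 5/4 < 1, i.e. |t − 1| < 4/5. So R = 4/5.
Endpoint t = 9/5: the terms are on the order of 1/k³, so the series converges absolutely by comparison with the p-series (p = 3 > 1).
Endpoint t = 1/5: the terms are on the order of 1/k³, so the series converges absolutely by comparison with the p-series (p = 3 > 1).

[1/5, 9/5]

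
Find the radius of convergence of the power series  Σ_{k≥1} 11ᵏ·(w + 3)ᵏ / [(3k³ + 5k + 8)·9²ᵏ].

R = 81/11

Apply the ratio test: |a_{k+1}| / |a_k| = [(3k³ + 5k + 8)/(3(k+1)³ + 5(k+1) + 8)] · 11/81, which tends to 11/81 as k → ∞.
Convergence for |w + 3| · 11/81 < 1, i.e. |w + 3| < 81/11. So R = 81/11.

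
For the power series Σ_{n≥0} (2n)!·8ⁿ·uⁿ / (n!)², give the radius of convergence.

By the ratio test, |a_{n+1}/a_n| = (2n+1)·(2n+2)/(n+1)² · 8 → 32.
Convergence for |u| · 32 < 1, i.e. |u| < 1/32. So R = 1/32.

R = 1/32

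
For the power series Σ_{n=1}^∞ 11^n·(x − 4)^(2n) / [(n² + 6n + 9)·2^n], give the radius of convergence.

Ratio test: |a_{n+1}/a_n| = [(n² + 6n + 9)/((n+1)² + 6(n+1) + 9)] · 11/2 → 11/2 as n → ∞.
Writing y = (x − 4)², the series in y has radius 2/11, so |x − 4| < √(2/11) and R = √22/11.

R = √22/11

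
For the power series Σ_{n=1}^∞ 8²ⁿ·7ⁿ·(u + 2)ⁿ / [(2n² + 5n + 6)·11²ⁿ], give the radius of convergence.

R = 121/448

Apply the ratio test: |a_{n+1}| / |a_n| = [(2n² + 5n + 6)/(2(n+1)² + 5(n+1) + 6)] · 64·7/121, which tends to 448/121 as n → ∞.
The series converges when 448/121 · |u + 2| < 1, giving R = 121/448.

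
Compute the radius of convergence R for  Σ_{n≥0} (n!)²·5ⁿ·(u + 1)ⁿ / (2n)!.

R = 4/5

Ratio test: |a_{n+1}/a_n| = (n+1)²/[(2n+1)·(2n+2)] · 5 → 5/4 as n → ∞.
Thus R = 1/(5/4) = 4/5.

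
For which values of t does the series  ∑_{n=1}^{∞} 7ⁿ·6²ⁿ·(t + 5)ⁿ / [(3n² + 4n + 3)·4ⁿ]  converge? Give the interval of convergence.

[-316/63, -314/63]

Ratio test: |a_{n+1}/a_n| = [(3n² + 4n + 3)/(3(n+1)² + 4(n+1) + 3)] · 7·36/4 → 63 as n → ∞.
Hence the series converges for |t + 5| < 1/(63) = 1/63, so the radius of convergence is 1/63.
At t = -314/63: the series is dominated by a constant times Σ 1/n², which converges (p = 2 > 1).
Check t = -316/63: the terms are on the order of 1/n², so the series converges absolutely by comparison with the p-series (p = 2 > 1).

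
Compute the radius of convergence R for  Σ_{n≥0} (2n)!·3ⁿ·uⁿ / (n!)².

By the ratio test, |a_{n+1}/a_n| = (2n+1)·(2n+2)/(n+1)² · 3 → 12.
Thus R = 1/(12) = 1/12.

R = 1/12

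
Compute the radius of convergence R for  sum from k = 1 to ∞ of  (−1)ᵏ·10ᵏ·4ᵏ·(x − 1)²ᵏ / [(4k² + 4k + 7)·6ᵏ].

R = √15/10

By the ratio test, |a_{k+1}/a_k| = [(4k² + 4k + 7)/(4(k+1)² + 4(k+1) + 7)] · 10·4/6 → 20/3.
Successive powers of (x − 1) differ by 2, so the series converges when |x − 1|² · 20/3 < 1, i.e. |x − 1| < √(3/20). So R = √15/10.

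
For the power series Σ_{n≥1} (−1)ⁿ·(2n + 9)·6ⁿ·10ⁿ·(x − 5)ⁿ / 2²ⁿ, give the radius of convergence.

The ratio of consecutive coefficients is [(2(n+1) + 9)/(2n + 9)] · 6·10/4 → 15.
Convergence for |x − 5| · 15 < 1, i.e. |x − 5| < 1/15. So R = 1/15.

R = 1/15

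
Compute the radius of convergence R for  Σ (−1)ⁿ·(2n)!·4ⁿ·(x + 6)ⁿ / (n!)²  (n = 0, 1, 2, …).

R = 1/16

Apply the ratio test: |a_{n+1}| / |a_n| = (2n+1)·(2n+2)/(n+1)² · 4, which tends to 16 as n → ∞.
Hence the series converges for |x + 6| < 1/(16) = 1/16, so the radius of convergence is 1/16.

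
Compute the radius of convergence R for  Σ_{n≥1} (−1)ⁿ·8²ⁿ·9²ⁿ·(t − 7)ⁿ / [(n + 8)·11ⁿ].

R = 11/5184

Ratio test: |a_{n+1}/a_n| = [(n + 8)/((n+1) + 8)] · 64·81/11 → 5184/11 as n → ∞.
Convergence for |t − 7| · 5184/11 < 1, i.e. |t − 7| < 11/5184. So R = 11/5184.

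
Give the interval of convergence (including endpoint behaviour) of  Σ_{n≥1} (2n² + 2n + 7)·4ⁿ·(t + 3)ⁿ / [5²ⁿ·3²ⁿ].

(-237/4, 213/4)

Ratio test: |a_{n+1}/a_n| = [(2(n+1)² + 2(n+1) + 7)/(2n² + 2n + 7)] · 4/(25·9) → 4/225 as n → ∞.
Thus R = 1/(4/225) = 225/4.
At t = 213/4: the terms have absolute value of order n², which does not tend to 0, so the series diverges by the divergence test.
When t = -237/4, the terms do not tend to 0, so the series diverges.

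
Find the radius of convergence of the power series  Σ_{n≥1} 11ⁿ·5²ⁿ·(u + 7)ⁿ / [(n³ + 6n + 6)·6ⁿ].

R = 6/275

By the ratio test, |a_{n+1}/a_n| = [(n³ + 6n + 6)/((n+1)³ + 6(n+1) + 6)] · 11·25/6 → 275/6.
Convergence for |u + 7| · 275/6 < 1, i.e. |u + 7| < 6/275. So R = 6/275.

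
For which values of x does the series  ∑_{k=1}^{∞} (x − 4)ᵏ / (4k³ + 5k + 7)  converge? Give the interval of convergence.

[3, 5]

By the ratio test, |a_{k+1}/a_k| = (4k³ + 5k + 7)/(4(k+1)³ + 5(k+1) + 7) → 1.
Convergence for |x − 4| < 1, so R = 1.
At x = 5: absolute convergence follows by limit comparison with Σ 1/k³.
At x = 3: absolute convergence follows by limit comparison with Σ 1/k³.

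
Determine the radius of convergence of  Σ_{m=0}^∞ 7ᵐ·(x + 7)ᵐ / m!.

R = ∞

Ratio test: |a_{m+1}/a_m| = 7 · 1/(m+1) → 0 as m → ∞.
Since the limit is 0 < 1 for every x, the series converges on all of ℝ and R = ∞.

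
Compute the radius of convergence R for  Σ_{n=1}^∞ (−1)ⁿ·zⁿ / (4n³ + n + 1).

By the ratio test, |a_{n+1}/a_n| = (4n³ + n + 1)/(4(n+1)³ + (n+1) + 1) → 1.
Convergence for |z| < 1, so R = 1.

R = 1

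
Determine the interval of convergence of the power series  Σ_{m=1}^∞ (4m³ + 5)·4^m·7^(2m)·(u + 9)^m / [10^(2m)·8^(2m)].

Apply the ratio test: |a_{m+1}| / |a_m| = [(4(m+1)³ + 5)/(4m³ + 5)] · 4·49/(100·64), which tends to 49/1600 as m → ∞.
The series converges when 49/1600 · |u + 9| < 1, giving R = 1600/49.
Check u = 1159/49: the m-th term does not approach 0; divergence by the term test.
Check u = -2041/49: the m-th term does not approach 0; divergence by the term test.

(-2041/49, 1159/49)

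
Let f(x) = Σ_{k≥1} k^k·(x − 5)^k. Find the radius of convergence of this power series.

Root test: |a_k|^(1/k) = k → ∞.
The root grows without bound, so R = 0 (convergence only at x = 5).

R = 0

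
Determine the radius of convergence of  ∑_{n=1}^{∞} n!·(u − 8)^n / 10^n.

R = 0

Ratio test: |a_{n+1}/a_n| = (n+1) · 1/10 → ∞ as n → ∞.
The terms grow without bound for any (u − 8) ≠ 0, so R = 0 (convergence only at u = 8).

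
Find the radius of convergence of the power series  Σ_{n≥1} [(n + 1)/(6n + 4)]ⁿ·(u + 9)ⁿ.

R = 6

Root test: |a_n|^(1/n) = (n + 1)/(6n + 4) → 1/6.
Thus R = 1/(1/6) = 6.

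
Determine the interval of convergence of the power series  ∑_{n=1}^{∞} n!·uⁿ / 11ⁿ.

Apply the ratio test: |a_{n+1}| / |a_n| = (n+1) · 1/11, which tends to ∞ as n → ∞.
The terms grow without bound for any u ≠ 0, so R = 0 (convergence only at u = 0).

{0}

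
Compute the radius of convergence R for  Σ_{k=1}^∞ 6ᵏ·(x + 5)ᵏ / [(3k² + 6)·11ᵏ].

R = 11/6

Ratio test: |a_{k+1}/a_k| = [(3k² + 6)/(3(k+1)² + 6)] · 6/11 → 6/11 as k → ∞.
The series converges when 6/11 · |x + 5| < 1, giving R = 11/6.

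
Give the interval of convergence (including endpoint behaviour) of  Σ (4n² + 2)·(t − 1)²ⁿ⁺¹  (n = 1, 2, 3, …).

(0, 2)

Ratio test: |a_{n+1}/a_n| = (4(n+1)² + 2)/(4n² + 2) → 1 as n → ∞.
Successive powers of (t − 1) differ by 2, so the series converges when |t − 1|² · 1 < 1, i.e. |t − 1| < √(1) = 1. So R = 1.
Endpoint t = 2: the terms have absolute value of order n², which does not tend to 0, so the series diverges by the divergence test.
At t = 0: the terms have absolute value of order n², which does not tend to 0, so the series diverges by the divergence test.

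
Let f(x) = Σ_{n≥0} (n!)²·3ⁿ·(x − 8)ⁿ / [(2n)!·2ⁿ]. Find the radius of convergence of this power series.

R = 8/3

Ratio test: |a_{n+1}/a_n| = (n+1)²/[(2n+1)·(2n+2)] · 3/2 → 3/8 as n → ∞.
Convergence for |x − 8| · 3/8 < 1, i.e. |x − 8| < 8/3. So R = 8/3.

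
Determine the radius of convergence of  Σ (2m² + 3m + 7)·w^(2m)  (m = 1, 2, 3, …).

R = 1

The ratio of consecutive coefficients is (2(m+1)² + 3(m+1) + 7)/(2m² + 3m + 7) → 1.
Writing y = w², the series in y has radius 1, so |w| < √(1) = 1 and R = 1.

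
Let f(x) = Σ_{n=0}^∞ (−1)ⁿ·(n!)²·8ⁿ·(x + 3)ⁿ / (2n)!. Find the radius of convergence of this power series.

Ratio test: |a_{n+1}/a_n| = (n+1)²/[(2n+1)·(2n+2)] · 8 → 2 as n → ∞.
Hence the series converges for |x + 3| < 1/(2) = 1/2, so the radius of convergence is 1/2.

R = 1/2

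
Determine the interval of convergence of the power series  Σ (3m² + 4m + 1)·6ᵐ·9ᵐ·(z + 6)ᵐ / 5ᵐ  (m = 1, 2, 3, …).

(-329/54, -319/54)

Apply the ratio test: |a_{m+1}| / |a_m| = [(3(m+1)² + 4(m+1) + 1)/(3m² + 4m + 1)] · 6·9/5, which tends to 54/5 as m → ∞.
Convergence for |z + 6| · 54/5 < 1, i.e. |z + 6| < 5/54. So R = 5/54.
Check z = -319/54: the terms do not tend to 0, so the series diverges.
When z = -329/54, the terms have absolute value of order m², which does not tend to 0, so the series diverges by the divergence test.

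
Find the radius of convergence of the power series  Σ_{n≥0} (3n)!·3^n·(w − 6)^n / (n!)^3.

Apply the ratio test: |a_{n+1}| / |a_n| = (3n+1)·(3n+2)·(3n+3)/(n+1)³ · 3, which tends to 81 as n → ∞.
The series converges when 81 · |w − 6| < 1, giving R = 1/81.

R = 1/81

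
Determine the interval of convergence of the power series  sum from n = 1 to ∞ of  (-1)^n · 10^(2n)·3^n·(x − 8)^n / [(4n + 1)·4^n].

By the ratio test, |a_{n+1}/a_n| = [(4n + 1)/(4(n+1) + 1)] · 100·3/4 → 75.
Convergence for |x − 8| · 75 < 1, i.e. |x − 8| < 1/75. So R = 1/75.
Endpoint x = 601/75: an alternating series whose terms decrease to 0 in absolute value, so it converges by the Leibniz criterion.
At x = 599/75: comparison with the harmonic series Σ 1/n shows the series diverges.

(599/75, 601/75]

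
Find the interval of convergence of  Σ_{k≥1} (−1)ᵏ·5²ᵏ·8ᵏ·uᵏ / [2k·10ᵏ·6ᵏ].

Apply the ratio test: |a_{k+1}| / |a_k| = [2k/2(k+1)] · 25·8/(10·6), which tends to 10/3 as k → ∞.
Convergence for |u| · 10/3 < 1, i.e. |u| < 3/10. So R = 3/10.
At u = 3/10: an alternating series whose terms decrease to 0 in absolute value, so it converges by the Leibniz criterion.
At u = -3/10: the terms are asymptotic to a nonzero constant times 1/k, so the series diverges by limit comparison with Σ 1/k.

(-3/10, 3/10]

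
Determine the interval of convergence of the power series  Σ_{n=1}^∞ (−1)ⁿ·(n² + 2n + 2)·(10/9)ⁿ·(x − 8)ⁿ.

The ratio of consecutive coefficients is [((n+1)² + 2(n+1) + 2)/(n² + 2n + 2)] · 10/9 → 10/9.
Thus R = 1/(10/9) = 9/10.
Check x = 89/10: the n-th term does not approach 0; divergence by the term test.
Check x = 71/10: the n-th term does not approach 0; divergence by the term test.

(71/10, 89/10)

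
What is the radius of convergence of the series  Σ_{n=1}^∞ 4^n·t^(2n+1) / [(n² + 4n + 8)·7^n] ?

By the ratio test, |a_{n+1}/a_n| = [(n² + 4n + 8)/((n+1)² + 4(n+1) + 8)] · 4/7 → 4/7.
Writing y = t², the series in y has radius 7/4, so |t| < √(7/4) and R = √7/2.

R = √7/2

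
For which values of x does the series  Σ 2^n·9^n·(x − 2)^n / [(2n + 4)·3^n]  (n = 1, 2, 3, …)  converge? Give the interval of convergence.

Ratio test: |a_{n+1}/a_n| = [(2n + 4)/(2(n+1) + 4)] · 2·9/3 → 6 as n → ∞.
Hence the series converges for |x − 2| < 1/(6) = 1/6, so the radius of convergence is 1/6.
When x = 13/6, the terms behave like c/n; limit comparison with the harmonic series gives divergence.
Check x = 11/6: convergence follows from the alternating series test (terms decrease monotonically to 0).

[11/6, 13/6)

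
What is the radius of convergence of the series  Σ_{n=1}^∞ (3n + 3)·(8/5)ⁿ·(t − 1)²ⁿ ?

R = √10/4

Ratio test: |a_{n+1}/a_n| = [(3(n+1) + 3)/(3n + 3)] · 8/5 → 8/5 as n → ∞.
Writing y = (t − 1)², the series in y has radius 5/8, so |t − 1| < √(5/8) and R = √10/4.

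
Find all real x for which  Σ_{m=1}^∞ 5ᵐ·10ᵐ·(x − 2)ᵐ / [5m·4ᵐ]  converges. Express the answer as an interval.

Apply the ratio test: |a_{m+1}| / |a_m| = [5m/5(m+1)] · 5·10/4, which tends to 25/2 as m → ∞.
The series converges when 25/2 · |x − 2| < 1, giving R = 2/25.
When x = 52/25, the terms behave like c/m; limit comparison with the harmonic series gives divergence.
Endpoint x = 48/25: convergence follows from the alternating series test (terms decrease monotonically to 0).

[48/25, 52/25)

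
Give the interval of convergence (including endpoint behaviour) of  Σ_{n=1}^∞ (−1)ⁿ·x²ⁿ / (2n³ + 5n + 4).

[-1, 1]

By the ratio test, |a_{n+1}/a_n| = (2n³ + 5n + 4)/(2(n+1)³ + 5(n+1) + 4) → 1.
Successive powers of x differ by 2, so the series converges when |x|² · 1 < 1, i.e. |x| < √(1) = 1. So R = 1.
Check x = 1: the terms are on the order of 1/n³, so the series converges absolutely by comparison with the p-series (p = 3 > 1).
Check x = -1: the series is dominated by a constant times Σ 1/n³, which converges (p = 3 > 1).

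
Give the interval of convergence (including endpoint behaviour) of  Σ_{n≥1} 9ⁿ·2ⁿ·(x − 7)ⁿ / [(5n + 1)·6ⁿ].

[20/3, 22/3)

Apply the ratio test: |a_{n+1}| / |a_n| = [(5n + 1)/(5(n+1) + 1)] · 9·2/6, which tends to 3 as n → ∞.
Hence the series converges for |x − 7| < 1/(3) = 1/3, so the radius of convergence is 1/3.
At x = 22/3: the terms behave like c/n; limit comparison with the harmonic series gives divergence.
Endpoint x = 20/3: convergence follows from the alternating series test (terms decrease monotonically to 0).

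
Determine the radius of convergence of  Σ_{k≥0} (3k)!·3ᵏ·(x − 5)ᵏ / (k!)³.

R = 1/81

Apply the ratio test: |a_{k+1}| / |a_k| = (3k+1)·(3k+2)·(3k+3)/(k+1)³ · 3, which tends to 81 as k → ∞.
Convergence for |x − 5| · 81 < 1, i.e. |x − 5| < 1/81. So R = 1/81.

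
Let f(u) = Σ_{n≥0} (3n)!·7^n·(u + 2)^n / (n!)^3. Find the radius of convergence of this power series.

R = 1/189

By the ratio test, |a_{n+1}/a_n| = (3n+1)·(3n+2)·(3n+3)/(n+1)³ · 7 → 189.
Convergence for |u + 2| · 189 < 1, i.e. |u + 2| < 1/189. So R = 1/189.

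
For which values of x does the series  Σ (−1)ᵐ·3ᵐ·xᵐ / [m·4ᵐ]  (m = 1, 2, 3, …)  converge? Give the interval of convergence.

(-4/3, 4/3]

Apply the ratio test: |a_{m+1}| / |a_m| = [m/(m+1)] · 3/4, which tends to 3/4 as m → ∞.
The series converges when 3/4 · |x| < 1, giving R = 4/3.
Check x = 4/3: convergence follows from the alternating series test (terms decrease monotonically to 0).
Check x = -4/3: comparison with the harmonic series Σ 1/m shows the series diverges.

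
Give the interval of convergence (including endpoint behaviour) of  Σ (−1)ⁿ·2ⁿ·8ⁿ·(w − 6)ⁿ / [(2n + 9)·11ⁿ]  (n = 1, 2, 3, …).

(85/16, 107/16]

The ratio of consecutive coefficients is [(2n + 9)/(2(n+1) + 9)] · 2·8/11 → 16/11.
Hence the series converges for |w − 6| < 1/(16/11) = 11/16, so the radius of convergence is 11/16.
At w = 107/16: convergence follows from the alternating series test (terms decrease monotonically to 0).
Check w = 85/16: the terms are asymptotic to a nonzero constant times 1/n, so the series diverges by limit comparison with Σ 1/n.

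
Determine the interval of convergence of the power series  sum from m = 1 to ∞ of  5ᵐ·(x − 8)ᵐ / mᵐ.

(−∞, ∞)

By the Cauchy root test, |a_m|^(1/m) = 5/m → 0.
The limit is 0 for every x, so R = ∞.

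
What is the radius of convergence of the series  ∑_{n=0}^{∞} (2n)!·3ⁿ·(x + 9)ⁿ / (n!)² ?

Apply the ratio test: |a_{n+1}| / |a_n| = (2n+1)·(2n+2)/(n+1)² · 3, which tends to 12 as n → ∞.
Thus R = 1/(12) = 1/12.

R = 1/12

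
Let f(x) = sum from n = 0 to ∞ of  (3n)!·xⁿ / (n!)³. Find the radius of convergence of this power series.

The ratio of consecutive coefficients is (3n+1)·(3n+2)·(3n+3)/(n+1)³ → 27.
Thus R = 1/(27) = 1/27.

R = 1/27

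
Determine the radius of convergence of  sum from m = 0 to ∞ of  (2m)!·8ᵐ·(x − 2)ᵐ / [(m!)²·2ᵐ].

By the ratio test, |a_{m+1}/a_m| = (2m+1)·(2m+2)/(m+1)² · 8/2 → 16.
The series converges when 16 · |x − 2| < 1, giving R = 1/16.

R = 1/16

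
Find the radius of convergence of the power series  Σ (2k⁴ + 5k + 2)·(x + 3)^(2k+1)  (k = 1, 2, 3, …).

R = 1

Ratio test: |a_{k+1}/a_k| = (2(k+1)⁴ + 5(k+1) + 2)/(2k⁴ + 5k + 2) → 1 as k → ∞.
Since the exponent of (x + 3) increases by 2 each term, convergence requires |x + 3|² < 1, hence R = 1.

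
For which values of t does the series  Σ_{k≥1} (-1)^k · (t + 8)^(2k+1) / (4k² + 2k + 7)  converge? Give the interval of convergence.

[-9, -7]

Apply the ratio test: |a_{k+1}| / |a_k| = (4k² + 2k + 7)/(4(k+1)² + 2(k+1) + 7), which tends to 1 as k → ∞.
Successive powers of (t + 8) differ by 2, so the series converges when |t + 8|² · 1 < 1, i.e. |t + 8| < √(1) = 1. So R = 1.
Endpoint t = -7: absolute convergence follows by limit comparison with Σ 1/k².
Endpoint t = -9: absolute convergence follows by limit comparison with Σ 1/k².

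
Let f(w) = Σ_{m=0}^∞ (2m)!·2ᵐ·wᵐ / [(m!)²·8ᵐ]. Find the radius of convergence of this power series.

Apply the ratio test: |a_{m+1}| / |a_m| = (2m+1)·(2m+2)/(m+1)² · 2/8, which tends to 1 as m → ∞.
Convergence for |w| < 1, so R = 1.

R = 1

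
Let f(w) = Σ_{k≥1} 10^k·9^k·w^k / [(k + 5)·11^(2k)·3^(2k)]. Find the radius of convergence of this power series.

The ratio of consecutive coefficients is [(k + 5)/((k+1) + 5)] · 10·9/(121·9) → 10/121.
The series converges when 10/121 · |w| < 1, giving R = 121/10.

R = 121/10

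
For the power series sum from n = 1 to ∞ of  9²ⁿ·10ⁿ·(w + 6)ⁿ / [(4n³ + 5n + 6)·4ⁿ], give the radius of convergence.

By the ratio test, |a_{n+1}/a_n| = [(4n³ + 5n + 6)/(4(n+1)³ + 5(n+1) + 6)] · 81·10/4 → 405/2.
Hence the series converges for |w + 6| < 1/(405/2) = 2/405, so the radius of convergence is 2/405.

R = 2/405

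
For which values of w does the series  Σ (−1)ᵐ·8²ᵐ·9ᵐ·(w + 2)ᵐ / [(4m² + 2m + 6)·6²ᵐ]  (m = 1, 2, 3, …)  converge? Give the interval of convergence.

By the ratio test, |a_{m+1}/a_m| = [(4m² + 2m + 6)/(4(m+1)² + 2(m+1) + 6)] · 64·9/36 → 16.
Convergence for |w + 2| · 16 < 1, i.e. |w + 2| < 1/16. So R = 1/16.
At w = -31/16: absolute convergence follows by limit comparison with Σ 1/m².
Check w = -33/16: the series is dominated by a constant times Σ 1/m², which converges (p = 2 > 1).

[-33/16, -31/16]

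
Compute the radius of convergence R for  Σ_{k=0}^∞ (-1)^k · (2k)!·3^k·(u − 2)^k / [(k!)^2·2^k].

R = 1/6

The ratio of consecutive coefficients is (2k+1)·(2k+2)/(k+1)² · 3/2 → 6.
Hence the series converges for |u − 2| < 1/(6) = 1/6, so the radius of convergence is 1/6.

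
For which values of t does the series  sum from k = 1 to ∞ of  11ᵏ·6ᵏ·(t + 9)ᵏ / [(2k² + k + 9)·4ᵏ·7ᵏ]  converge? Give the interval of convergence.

Ratio test: |a_{k+1}/a_k| = [(2k² + k + 9)/(2(k+1)² + (k+1) + 9)] · 11·6/(4·7) → 33/14 as k → ∞.
Thus R = 1/(33/14) = 14/33.
When t = -283/33, absolute convergence follows by limit comparison with Σ 1/k².
Endpoint t = -311/33: absolute convergence follows by limit comparison with Σ 1/k².

[-311/33, -283/33]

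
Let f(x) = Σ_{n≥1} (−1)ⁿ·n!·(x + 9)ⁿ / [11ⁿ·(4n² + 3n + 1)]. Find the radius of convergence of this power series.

Ratio test: |a_{n+1}/a_n| = (n+1) · 1/11 · (4n² + 3n + 1)/(4(n+1)² + 3(n+1) + 1) → ∞ as n → ∞.
The ratio grows without bound, so the series diverges whenever (x + 9) ≠ 0; it converges only at x = -9. R = 0.

R = 0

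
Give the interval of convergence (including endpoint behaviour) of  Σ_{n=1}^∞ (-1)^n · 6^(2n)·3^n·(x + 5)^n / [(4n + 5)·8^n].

(-137/27, -133/27]

Apply the ratio test: |a_{n+1}| / |a_n| = [(4n + 5)/(4(n+1) + 5)] · 36·3/8, which tends to 27/2 as n → ∞.
The series converges when 27/2 · |x + 5| < 1, giving R = 2/27.
Check x = -133/27: an alternating series whose terms decrease to 0 in absolute value, so it converges by the Leibniz criterion.
Check x = -137/27: comparison with the harmonic series Σ 1/n shows the series diverges.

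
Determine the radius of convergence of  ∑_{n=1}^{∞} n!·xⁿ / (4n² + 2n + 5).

Ratio test: |a_{n+1}/a_n| = (n+1) · (4n² + 2n + 5)/(4(n+1)² + 2(n+1) + 5) → ∞ as n → ∞.
The terms grow without bound for any x ≠ 0, so R = 0 (convergence only at x = 0).

R = 0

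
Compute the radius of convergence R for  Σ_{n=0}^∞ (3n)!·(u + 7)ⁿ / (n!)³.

R = 1/27

The ratio of consecutive coefficients is (3n+1)·(3n+2)·(3n+3)/(n+1)³ → 27.
The series converges when 27 · |u + 7| < 1, giving R = 1/27.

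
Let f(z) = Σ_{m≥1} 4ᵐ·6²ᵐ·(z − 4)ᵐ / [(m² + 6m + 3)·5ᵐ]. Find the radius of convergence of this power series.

Ratio test: |a_{m+1}/a_m| = [(m² + 6m + 3)/((m+1)² + 6(m+1) + 3)] · 4·36/5 → 144/5 as m → ∞.
Convergence for |z − 4| · 144/5 < 1, i.e. |z − 4| < 5/144. So R = 5/144.

R = 5/144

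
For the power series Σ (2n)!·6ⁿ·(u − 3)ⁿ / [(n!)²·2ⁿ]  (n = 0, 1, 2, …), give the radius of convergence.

R = 1/12

Ratio test: |a_{n+1}/a_n| = (2n+1)·(2n+2)/(n+1)² · 6/2 → 12 as n → ∞.
Convergence for |u − 3| · 12 < 1, i.e. |u − 3| < 1/12. So R = 1/12.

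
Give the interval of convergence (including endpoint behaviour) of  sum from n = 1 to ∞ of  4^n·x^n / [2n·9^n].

[-9/4, 9/4)

The ratio of consecutive coefficients is [2n/2(n+1)] · 4/9 → 4/9.
The series converges when 4/9 · |x| < 1, giving R = 9/4.
At x = 9/4: the terms behave like c/n; limit comparison with the harmonic series gives divergence.
Check x = -9/4: an alternating series whose terms decrease to 0 in absolute value, so it converges by the Leibniz criterion.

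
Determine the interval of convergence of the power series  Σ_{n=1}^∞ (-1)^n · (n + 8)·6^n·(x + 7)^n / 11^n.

(-53/6, -31/6)

By the ratio test, |a_{n+1}/a_n| = [((n+1) + 8)/(n + 8)] · 6/11 → 6/11.
Hence the series converges for |x + 7| < 1/(6/11) = 11/6, so the radius of convergence is 11/6.
When x = -31/6, the n-th term does not approach 0; divergence by the term test.
When x = -53/6, the n-th term does not approach 0; divergence by the term test.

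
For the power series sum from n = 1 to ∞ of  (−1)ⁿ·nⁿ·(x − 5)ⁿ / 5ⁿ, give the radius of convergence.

Root test: |a_n|^(1/n) = n/5 → ∞.
The root grows without bound, so R = 0 (convergence only at x = 5).

R = 0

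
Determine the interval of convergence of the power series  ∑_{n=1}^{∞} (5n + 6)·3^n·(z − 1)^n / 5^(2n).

The ratio of consecutive coefficients is [(5(n+1) + 6)/(5n + 6)] · 3/25 → 3/25.
The series converges when 3/25 · |z − 1| < 1, giving R = 25/3.
Endpoint z = 28/3: the terms do not tend to 0, so the series diverges.
At z = -22/3: the terms have absolute value of order n, which does not tend to 0, so the series diverges by the divergence test.

(-22/3, 28/3)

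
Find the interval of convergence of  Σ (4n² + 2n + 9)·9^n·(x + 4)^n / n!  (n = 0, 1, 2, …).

By the ratio test, |a_{n+1}/a_n| = (4(n+1)² + 2(n+1) + 9)/(4n² + 2n + 9) · 9 · 1/(n+1) → 0.
The ratio tends to 0 regardless of x, hence R = ∞.

(−∞, ∞)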